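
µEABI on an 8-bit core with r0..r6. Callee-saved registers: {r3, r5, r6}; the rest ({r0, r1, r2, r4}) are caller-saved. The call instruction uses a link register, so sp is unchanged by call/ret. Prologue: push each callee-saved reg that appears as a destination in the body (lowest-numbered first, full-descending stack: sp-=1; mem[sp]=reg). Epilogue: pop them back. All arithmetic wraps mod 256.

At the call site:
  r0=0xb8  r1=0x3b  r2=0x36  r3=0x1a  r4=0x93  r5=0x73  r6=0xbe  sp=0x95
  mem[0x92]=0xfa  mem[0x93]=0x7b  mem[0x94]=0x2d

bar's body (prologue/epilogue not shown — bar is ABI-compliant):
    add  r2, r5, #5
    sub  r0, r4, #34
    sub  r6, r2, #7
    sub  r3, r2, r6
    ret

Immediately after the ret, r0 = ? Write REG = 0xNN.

prologue: push r3 → mem[0x94]=0x1a, sp=0x94
prologue: push r6 → mem[0x93]=0xbe, sp=0x93
body[0] add  r2, r5, #5 → r2=0x78
body[1] sub  r0, r4, #34 → r0=0x71
body[2] sub  r6, r2, #7 → r6=0x71
body[3] sub  r3, r2, r6 → r3=0x07
epilogue: pop r6=0xbe, sp=0x94
epilogue: pop r3=0x1a, sp=0x95
r0 is caller-saved → body value

REG = 0x71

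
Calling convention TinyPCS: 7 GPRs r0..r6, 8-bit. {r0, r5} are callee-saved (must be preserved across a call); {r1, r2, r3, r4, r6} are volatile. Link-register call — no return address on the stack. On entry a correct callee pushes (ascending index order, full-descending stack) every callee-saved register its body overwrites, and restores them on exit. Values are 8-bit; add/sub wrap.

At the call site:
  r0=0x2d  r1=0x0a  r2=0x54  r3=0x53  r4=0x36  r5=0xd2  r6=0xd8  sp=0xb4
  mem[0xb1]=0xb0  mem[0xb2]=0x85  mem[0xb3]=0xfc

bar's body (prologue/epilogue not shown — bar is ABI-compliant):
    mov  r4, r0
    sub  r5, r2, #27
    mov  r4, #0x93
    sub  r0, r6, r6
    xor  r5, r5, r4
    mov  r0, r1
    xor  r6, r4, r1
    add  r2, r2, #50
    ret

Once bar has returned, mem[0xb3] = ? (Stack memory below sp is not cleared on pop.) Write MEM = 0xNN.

prologue: push r0 → mem[0xb3]=0x2d, sp=0xb3
prologue: push r5 → mem[0xb2]=0xd2, sp=0xb2
body[0] mov  r4, r0 → r4=0x2d
body[1] sub  r5, r2, #27 → r5=0x39
body[2] mov  r4, #0x93 → r4=0x93
body[3] sub  r0, r6, r6 → r0=0x00
body[4] xor  r5, r5, r4 → r5=0xaa
body[5] mov  r0, r1 → r0=0x0a
body[6] xor  r6, r4, r1 → r6=0x99
body[7] add  r2, r2, #50 → r2=0x86
epilogue: pop r5=0xd2, sp=0xb3
epilogue: pop r0=0x2d, sp=0xb4
prologue pushed ['r0', 'r5'] at ['0xb3', '0xb2']

MEM = 0x2d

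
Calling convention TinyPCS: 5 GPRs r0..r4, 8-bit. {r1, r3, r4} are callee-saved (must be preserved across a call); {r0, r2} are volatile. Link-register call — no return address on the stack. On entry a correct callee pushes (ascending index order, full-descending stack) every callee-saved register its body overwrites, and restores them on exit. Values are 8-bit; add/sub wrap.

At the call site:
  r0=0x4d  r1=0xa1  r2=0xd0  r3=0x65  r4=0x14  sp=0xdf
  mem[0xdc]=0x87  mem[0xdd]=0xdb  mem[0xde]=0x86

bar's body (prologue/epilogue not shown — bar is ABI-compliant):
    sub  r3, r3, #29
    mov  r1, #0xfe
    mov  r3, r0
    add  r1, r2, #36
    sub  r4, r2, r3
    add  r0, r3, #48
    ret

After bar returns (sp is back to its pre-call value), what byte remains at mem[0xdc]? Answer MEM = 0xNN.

prologue: push r1 → mem[0xde]=0xa1, sp=0xde
prologue: push r3 → mem[0xdd]=0x65, sp=0xdd
prologue: push r4 → mem[0xdc]=0x14, sp=0xdc
body[0] sub  r3, r3, #29 → r3=0x48
body[1] mov  r1, #0xfe → r1=0xfe
body[2] mov  r3, r0 → r3=0x4d
body[3] add  r1, r2, #36 → r1=0xf4
body[4] sub  r4, r2, r3 → r4=0x83
body[5] add  r0, r3, #48 → r0=0x7d
epilogue: pop r4=0x14, sp=0xdd
epilogue: pop r3=0x65, sp=0xde
epilogue: pop r1=0xa1, sp=0xdf
prologue pushed ['r1', 'r3', 'r4'] at ['0xde', '0xdd', '0xdc']

MEM = 0x14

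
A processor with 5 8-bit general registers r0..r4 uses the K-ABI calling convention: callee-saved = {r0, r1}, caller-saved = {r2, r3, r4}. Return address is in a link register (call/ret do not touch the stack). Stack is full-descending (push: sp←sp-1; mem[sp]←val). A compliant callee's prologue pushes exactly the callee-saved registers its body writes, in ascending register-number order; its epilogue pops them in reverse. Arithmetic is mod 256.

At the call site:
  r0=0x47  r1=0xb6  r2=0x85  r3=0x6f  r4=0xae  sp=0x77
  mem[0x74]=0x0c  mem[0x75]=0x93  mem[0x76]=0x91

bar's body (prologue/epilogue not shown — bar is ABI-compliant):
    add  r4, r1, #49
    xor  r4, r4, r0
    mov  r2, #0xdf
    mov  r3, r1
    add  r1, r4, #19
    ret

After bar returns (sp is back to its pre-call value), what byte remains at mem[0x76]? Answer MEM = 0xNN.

prologue: push r1 → mem[0x76]=0xb6, sp=0x76
body[0] add  r4, r1, #49 → r4=0xe7
body[1] xor  r4, r4, r0 → r4=0xa0
body[2] mov  r2, #0xdf → r2=0xdf
body[3] mov  r3, r1 → r3=0xb6
body[4] add  r1, r4, #19 → r1=0xb3
epilogue: pop r1=0xb6, sp=0x77
prologue pushed ['r1'] at ['0x76']

MEM = 0xb6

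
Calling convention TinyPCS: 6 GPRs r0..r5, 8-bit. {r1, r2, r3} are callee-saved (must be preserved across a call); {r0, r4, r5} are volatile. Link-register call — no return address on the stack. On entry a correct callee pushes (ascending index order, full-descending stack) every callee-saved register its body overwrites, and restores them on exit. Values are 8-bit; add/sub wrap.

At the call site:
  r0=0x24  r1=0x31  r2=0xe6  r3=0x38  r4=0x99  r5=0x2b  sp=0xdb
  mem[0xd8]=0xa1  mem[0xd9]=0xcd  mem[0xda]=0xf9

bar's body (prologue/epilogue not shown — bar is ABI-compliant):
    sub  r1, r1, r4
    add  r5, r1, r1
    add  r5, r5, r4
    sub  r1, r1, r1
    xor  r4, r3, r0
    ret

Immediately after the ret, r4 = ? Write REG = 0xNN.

prologue: push r1 -> mem[0xda]=0x31, sp=0xda
body[0] sub  r1, r1, r4 -> r1=0x98
body[1] add  r5, r1, r1 -> r5=0x30
body[2] add  r5, r5, r4 -> r5=0xc9
body[3] sub  r1, r1, r1 -> r1=0x00
body[4] xor  r4, r3, r0 -> r4=0x1c
epilogue: pop r1=0x31, sp=0xdb
r4 is caller-saved -> body value

REG = 0x1c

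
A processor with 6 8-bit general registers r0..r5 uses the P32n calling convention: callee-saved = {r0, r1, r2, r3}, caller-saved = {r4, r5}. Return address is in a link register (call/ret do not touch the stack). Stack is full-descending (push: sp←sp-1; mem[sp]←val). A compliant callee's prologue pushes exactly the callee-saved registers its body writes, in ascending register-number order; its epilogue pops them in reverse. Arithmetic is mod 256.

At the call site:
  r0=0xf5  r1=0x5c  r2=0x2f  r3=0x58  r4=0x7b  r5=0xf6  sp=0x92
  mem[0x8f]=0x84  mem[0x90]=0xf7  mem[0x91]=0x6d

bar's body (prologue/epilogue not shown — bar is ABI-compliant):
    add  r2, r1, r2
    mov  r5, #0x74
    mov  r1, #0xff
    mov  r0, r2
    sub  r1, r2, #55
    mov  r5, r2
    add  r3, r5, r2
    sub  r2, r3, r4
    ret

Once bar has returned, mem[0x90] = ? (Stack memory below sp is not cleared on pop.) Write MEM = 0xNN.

prologue: push r0 -> mem[0x91]=0xf5, sp=0x91
prologue: push r1 -> mem[0x90]=0x5c, sp=0x90
prologue: push r2 -> mem[0x8f]=0x2f, sp=0x8f
prologue: push r3 -> mem[0x8e]=0x58, sp=0x8e
body[0] add  r2, r1, r2 -> r2=0x8b
body[1] mov  r5, #0x74 -> r5=0x74
body[2] mov  r1, #0xff -> r1=0xff
body[3] mov  r0, r2 -> r0=0x8b
body[4] sub  r1, r2, #55 -> r1=0x54
body[5] mov  r5, r2 -> r5=0x8b
body[6] add  r3, r5, r2 -> r3=0x16
body[7] sub  r2, r3, r4 -> r2=0x9b
epilogue: pop r3=0x58, sp=0x8f
epilogue: pop r2=0x2f, sp=0x90
epilogue: pop r1=0x5c, sp=0x91
epilogue: pop r0=0xf5, sp=0x92
prologue pushed ['r0', 'r1', 'r2', 'r3'] at ['0x91', '0x90', '0x8f', '0x8e']

MEM = 0x5c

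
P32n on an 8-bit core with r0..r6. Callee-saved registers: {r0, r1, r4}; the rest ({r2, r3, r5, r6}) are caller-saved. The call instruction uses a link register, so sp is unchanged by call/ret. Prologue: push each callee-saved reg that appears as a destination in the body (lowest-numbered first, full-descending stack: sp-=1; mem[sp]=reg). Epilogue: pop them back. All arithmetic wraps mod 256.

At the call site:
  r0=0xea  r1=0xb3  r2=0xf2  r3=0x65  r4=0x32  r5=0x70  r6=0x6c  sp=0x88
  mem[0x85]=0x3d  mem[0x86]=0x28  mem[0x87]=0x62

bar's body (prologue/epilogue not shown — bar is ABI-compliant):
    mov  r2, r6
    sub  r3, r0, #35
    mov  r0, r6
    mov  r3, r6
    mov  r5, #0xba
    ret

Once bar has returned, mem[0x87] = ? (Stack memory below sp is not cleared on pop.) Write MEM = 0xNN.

MEM = 0xea

prologue: push r0 -> mem[0x87]=0xea, sp=0x87
body[0] mov  r2, r6 -> r2=0x6c
body[1] sub  r3, r0, #35 -> r3=0xc7
body[2] mov  r0, r6 -> r0=0x6c
body[3] mov  r3, r6 -> r3=0x6c
body[4] mov  r5, #0xba -> r5=0xba
epilogue: pop r0=0xea, sp=0x88
prologue pushed ['r0'] at ['0x87']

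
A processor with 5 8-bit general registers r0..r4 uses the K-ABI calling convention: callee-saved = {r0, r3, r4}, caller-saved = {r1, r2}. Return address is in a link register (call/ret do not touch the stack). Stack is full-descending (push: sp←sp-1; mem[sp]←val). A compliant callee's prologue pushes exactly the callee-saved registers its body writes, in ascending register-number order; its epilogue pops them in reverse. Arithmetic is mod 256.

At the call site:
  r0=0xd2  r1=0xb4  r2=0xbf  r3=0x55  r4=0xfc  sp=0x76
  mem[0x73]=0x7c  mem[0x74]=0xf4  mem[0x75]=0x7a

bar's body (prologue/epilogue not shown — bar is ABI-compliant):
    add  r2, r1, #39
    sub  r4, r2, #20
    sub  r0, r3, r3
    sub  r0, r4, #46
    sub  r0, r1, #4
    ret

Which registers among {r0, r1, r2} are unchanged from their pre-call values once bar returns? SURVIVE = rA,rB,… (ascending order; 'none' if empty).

SURVIVE = r0,r1

prologue: push r0 → mem[0x75]=0xd2, sp=0x75
prologue: push r4 → mem[0x74]=0xfc, sp=0x74
body[0] add  r2, r1, #39 → r2=0xdb
body[1] sub  r4, r2, #20 → r4=0xc7
body[2] sub  r0, r3, r3 → r0=0x00
body[3] sub  r0, r4, #46 → r0=0x99
body[4] sub  r0, r1, #4 → r0=0xb0
epilogue: pop r4=0xfc, sp=0x75
epilogue: pop r0=0xd2, sp=0x76
r0: callee-saved, written=True
r1: caller-saved, written=False
r2: caller-saved, written=True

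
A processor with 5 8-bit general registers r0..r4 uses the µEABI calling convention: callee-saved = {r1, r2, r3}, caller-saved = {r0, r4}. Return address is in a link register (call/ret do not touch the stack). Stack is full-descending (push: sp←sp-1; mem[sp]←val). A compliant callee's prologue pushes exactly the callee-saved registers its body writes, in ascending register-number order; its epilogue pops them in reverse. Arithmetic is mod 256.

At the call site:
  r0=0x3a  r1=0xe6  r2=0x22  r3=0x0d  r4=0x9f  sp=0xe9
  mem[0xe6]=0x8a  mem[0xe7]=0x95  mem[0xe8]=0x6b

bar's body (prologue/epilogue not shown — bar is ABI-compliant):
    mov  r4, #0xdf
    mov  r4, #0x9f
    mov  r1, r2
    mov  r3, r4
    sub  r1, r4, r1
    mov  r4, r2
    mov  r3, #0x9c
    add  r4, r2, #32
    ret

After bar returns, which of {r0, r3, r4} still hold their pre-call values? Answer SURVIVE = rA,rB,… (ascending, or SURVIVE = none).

prologue: push r1 → mem[0xe8]=0xe6, sp=0xe8
prologue: push r3 → mem[0xe7]=0x0d, sp=0xe7
body[0] mov  r4, #0xdf → r4=0xdf
body[1] mov  r4, #0x9f → r4=0x9f
body[2] mov  r1, r2 → r1=0x22
body[3] mov  r3, r4 → r3=0x9f
body[4] sub  r1, r4, r1 → r1=0x7d
body[5] mov  r4, r2 → r4=0x22
body[6] mov  r3, #0x9c → r3=0x9c
body[7] add  r4, r2, #32 → r4=0x42
epilogue: pop r3=0x0d, sp=0xe8
epilogue: pop r1=0xe6, sp=0xe9
r0: caller-saved, written=False
r3: callee-saved, written=True
r4: caller-saved, written=True

SURVIVE = r0,r3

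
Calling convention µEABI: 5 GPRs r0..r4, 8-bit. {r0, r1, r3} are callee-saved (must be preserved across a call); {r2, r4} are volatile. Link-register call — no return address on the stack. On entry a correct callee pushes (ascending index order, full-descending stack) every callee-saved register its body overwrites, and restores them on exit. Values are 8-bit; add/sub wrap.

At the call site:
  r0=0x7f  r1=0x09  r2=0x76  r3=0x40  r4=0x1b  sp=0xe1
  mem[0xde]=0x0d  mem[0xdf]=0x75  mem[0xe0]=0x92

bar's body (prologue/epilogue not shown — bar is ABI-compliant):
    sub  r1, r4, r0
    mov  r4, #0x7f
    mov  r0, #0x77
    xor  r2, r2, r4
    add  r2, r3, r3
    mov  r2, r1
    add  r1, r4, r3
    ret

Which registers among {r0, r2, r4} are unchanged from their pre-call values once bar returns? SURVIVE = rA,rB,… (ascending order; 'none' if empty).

prologue: push r0 -> mem[0xe0]=0x7f, sp=0xe0
prologue: push r1 -> mem[0xdf]=0x09, sp=0xdf
body[0] sub  r1, r4, r0 -> r1=0x9c
body[1] mov  r4, #0x7f -> r4=0x7f
body[2] mov  r0, #0x77 -> r0=0x77
body[3] xor  r2, r2, r4 -> r2=0x09
body[4] add  r2, r3, r3 -> r2=0x80
body[5] mov  r2, r1 -> r2=0x9c
body[6] add  r1, r4, r3 -> r1=0xbf
epilogue: pop r1=0x09, sp=0xe0
epilogue: pop r0=0x7f, sp=0xe1
r0: callee-saved, written=True
r2: caller-saved, written=True
r4: caller-saved, written=True

SURVIVE = r0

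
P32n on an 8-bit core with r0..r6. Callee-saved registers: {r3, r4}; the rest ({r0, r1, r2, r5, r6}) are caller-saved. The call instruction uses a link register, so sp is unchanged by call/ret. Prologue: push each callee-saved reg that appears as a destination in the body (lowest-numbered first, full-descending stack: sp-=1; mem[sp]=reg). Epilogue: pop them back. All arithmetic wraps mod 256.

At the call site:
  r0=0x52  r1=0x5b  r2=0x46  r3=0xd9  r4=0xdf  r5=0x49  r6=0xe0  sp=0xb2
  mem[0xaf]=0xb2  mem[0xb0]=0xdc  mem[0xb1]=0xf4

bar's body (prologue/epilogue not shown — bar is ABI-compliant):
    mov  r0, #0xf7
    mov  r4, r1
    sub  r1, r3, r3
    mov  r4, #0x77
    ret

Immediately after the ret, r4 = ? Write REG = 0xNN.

REG = 0xdf

prologue: push r4 -> mem[0xb1]=0xdf, sp=0xb1
body[0] mov  r0, #0xf7 -> r0=0xf7
body[1] mov  r4, r1 -> r4=0x5b
body[2] sub  r1, r3, r3 -> r1=0x00
body[3] mov  r4, #0x77 -> r4=0x77
epilogue: pop r4=0xdf, sp=0xb2
r4 is callee-saved -> restored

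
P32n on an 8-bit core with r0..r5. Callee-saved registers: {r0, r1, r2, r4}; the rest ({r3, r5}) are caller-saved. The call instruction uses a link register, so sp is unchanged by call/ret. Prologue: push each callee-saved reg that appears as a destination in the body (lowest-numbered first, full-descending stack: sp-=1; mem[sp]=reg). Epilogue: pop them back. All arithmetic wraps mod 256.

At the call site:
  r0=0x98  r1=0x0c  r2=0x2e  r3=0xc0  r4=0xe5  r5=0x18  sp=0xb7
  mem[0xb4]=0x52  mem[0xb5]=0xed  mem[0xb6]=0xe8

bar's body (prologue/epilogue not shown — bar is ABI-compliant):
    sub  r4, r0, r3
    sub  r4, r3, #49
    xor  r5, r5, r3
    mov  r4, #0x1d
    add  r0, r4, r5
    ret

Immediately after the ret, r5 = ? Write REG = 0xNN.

prologue: push r0 -> mem[0xb6]=0x98, sp=0xb6
prologue: push r4 -> mem[0xb5]=0xe5, sp=0xb5
body[0] sub  r4, r0, r3 -> r4=0xd8
body[1] sub  r4, r3, #49 -> r4=0x8f
body[2] xor  r5, r5, r3 -> r5=0xd8
body[3] mov  r4, #0x1d -> r4=0x1d
body[4] add  r0, r4, r5 -> r0=0xf5
epilogue: pop r4=0xe5, sp=0xb6
epilogue: pop r0=0x98, sp=0xb7
r5 is caller-saved -> body value

REG = 0xd8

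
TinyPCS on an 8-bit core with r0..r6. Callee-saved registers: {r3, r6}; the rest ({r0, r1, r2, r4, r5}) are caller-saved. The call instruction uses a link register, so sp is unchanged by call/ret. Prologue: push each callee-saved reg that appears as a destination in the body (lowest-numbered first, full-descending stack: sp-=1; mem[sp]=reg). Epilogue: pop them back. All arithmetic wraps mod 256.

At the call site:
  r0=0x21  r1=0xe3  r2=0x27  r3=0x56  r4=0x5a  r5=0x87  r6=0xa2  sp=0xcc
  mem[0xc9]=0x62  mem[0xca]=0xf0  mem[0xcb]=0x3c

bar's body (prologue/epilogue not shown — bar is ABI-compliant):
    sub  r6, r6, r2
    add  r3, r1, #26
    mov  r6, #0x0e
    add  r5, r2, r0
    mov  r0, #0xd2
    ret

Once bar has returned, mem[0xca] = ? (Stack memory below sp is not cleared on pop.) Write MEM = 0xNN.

MEM = 0xa2

prologue: push r3 -> mem[0xcb]=0x56, sp=0xcb
prologue: push r6 -> mem[0xca]=0xa2, sp=0xca
body[0] sub  r6, r6, r2 -> r6=0x7b
body[1] add  r3, r1, #26 -> r3=0xfd
body[2] mov  r6, #0x0e -> r6=0x0e
body[3] add  r5, r2, r0 -> r5=0x48
body[4] mov  r0, #0xd2 -> r0=0xd2
epilogue: pop r6=0xa2, sp=0xcb
epilogue: pop r3=0x56, sp=0xcc
prologue pushed ['r3', 'r6'] at ['0xcb', '0xca']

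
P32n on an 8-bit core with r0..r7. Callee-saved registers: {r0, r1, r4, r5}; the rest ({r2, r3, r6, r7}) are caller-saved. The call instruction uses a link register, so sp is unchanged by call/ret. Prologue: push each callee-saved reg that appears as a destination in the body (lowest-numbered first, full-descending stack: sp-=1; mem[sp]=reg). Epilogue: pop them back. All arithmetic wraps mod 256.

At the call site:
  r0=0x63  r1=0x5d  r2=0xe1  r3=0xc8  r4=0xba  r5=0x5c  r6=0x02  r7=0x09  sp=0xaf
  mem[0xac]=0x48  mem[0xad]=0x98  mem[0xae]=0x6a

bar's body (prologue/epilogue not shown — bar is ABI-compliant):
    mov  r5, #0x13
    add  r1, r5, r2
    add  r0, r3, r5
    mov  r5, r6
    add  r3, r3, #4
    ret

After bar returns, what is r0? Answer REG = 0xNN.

REG = 0x63

prologue: push r0 -> mem[0xae]=0x63, sp=0xae
prologue: push r1 -> mem[0xad]=0x5d, sp=0xad
prologue: push r5 -> mem[0xac]=0x5c, sp=0xac
body[0] mov  r5, #0x13 -> r5=0x13
body[1] add  r1, r5, r2 -> r1=0xf4
body[2] add  r0, r3, r5 -> r0=0xdb
body[3] mov  r5, r6 -> r5=0x02
body[4] add  r3, r3, #4 -> r3=0xcc
epilogue: pop r5=0x5c, sp=0xad
epilogue: pop r1=0x5d, sp=0xae
epilogue: pop r0=0x63, sp=0xaf
r0 is callee-saved -> restored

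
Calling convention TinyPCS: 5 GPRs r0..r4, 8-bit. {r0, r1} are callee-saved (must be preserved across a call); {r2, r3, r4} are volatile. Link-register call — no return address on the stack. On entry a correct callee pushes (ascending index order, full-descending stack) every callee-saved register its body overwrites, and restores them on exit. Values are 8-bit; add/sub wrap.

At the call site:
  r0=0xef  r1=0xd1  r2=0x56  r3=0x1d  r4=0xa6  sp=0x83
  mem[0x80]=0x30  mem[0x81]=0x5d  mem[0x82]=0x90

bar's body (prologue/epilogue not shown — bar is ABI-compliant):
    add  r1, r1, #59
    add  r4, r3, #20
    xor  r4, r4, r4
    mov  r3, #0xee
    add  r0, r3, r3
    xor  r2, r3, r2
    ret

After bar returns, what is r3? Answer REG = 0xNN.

REG = 0xee

prologue: push r0 -> mem[0x82]=0xef, sp=0x82
prologue: push r1 -> mem[0x81]=0xd1, sp=0x81
body[0] add  r1, r1, #59 -> r1=0x0c
body[1] add  r4, r3, #20 -> r4=0x31
body[2] xor  r4, r4, r4 -> r4=0x00
body[3] mov  r3, #0xee -> r3=0xee
body[4] add  r0, r3, r3 -> r0=0xdc
body[5] xor  r2, r3, r2 -> r2=0xb8
epilogue: pop r1=0xd1, sp=0x82
epilogue: pop r0=0xef, sp=0x83
r3 is caller-saved -> body value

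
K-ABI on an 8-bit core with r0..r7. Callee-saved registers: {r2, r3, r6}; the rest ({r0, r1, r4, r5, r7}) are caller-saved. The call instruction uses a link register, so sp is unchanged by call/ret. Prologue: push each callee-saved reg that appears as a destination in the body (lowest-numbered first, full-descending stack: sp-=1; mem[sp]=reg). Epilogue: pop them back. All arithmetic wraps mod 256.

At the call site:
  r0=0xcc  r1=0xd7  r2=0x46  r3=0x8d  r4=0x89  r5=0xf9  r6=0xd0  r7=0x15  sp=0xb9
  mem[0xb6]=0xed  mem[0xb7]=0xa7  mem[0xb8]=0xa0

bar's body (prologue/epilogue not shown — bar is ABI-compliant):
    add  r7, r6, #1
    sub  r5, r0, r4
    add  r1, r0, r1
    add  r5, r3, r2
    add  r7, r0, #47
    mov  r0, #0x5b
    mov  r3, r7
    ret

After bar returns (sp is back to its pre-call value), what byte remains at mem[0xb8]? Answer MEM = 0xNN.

MEM = 0x8d

prologue: push r3 -> mem[0xb8]=0x8d, sp=0xb8
body[0] add  r7, r6, #1 -> r7=0xd1
body[1] sub  r5, r0, r4 -> r5=0x43
body[2] add  r1, r0, r1 -> r1=0xa3
body[3] add  r5, r3, r2 -> r5=0xd3
body[4] add  r7, r0, #47 -> r7=0xfb
body[5] mov  r0, #0x5b -> r0=0x5b
body[6] mov  r3, r7 -> r3=0xfb
epilogue: pop r3=0x8d, sp=0xb9
prologue pushed ['r3'] at ['0xb8']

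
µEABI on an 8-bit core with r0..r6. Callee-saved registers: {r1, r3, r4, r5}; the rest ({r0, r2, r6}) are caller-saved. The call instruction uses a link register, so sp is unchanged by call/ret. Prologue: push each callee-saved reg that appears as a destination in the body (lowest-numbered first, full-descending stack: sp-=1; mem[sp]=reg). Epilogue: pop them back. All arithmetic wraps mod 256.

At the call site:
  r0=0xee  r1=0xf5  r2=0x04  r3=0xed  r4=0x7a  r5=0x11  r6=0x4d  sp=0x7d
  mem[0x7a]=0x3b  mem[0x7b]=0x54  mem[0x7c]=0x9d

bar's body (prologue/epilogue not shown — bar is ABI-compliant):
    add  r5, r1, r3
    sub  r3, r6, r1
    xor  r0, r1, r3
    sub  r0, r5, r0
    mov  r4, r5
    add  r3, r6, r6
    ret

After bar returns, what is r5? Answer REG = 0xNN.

REG = 0x11

prologue: push r3 → mem[0x7c]=0xed, sp=0x7c
prologue: push r4 → mem[0x7b]=0x7a, sp=0x7b
prologue: push r5 → mem[0x7a]=0x11, sp=0x7a
body[0] add  r5, r1, r3 → r5=0xe2
body[1] sub  r3, r6, r1 → r3=0x58
body[2] xor  r0, r1, r3 → r0=0xad
body[3] sub  r0, r5, r0 → r0=0x35
body[4] mov  r4, r5 → r4=0xe2
body[5] add  r3, r6, r6 → r3=0x9a
epilogue: pop r5=0x11, sp=0x7b
epilogue: pop r4=0x7a, sp=0x7c
epilogue: pop r3=0xed, sp=0x7d
r5 is callee-saved → restored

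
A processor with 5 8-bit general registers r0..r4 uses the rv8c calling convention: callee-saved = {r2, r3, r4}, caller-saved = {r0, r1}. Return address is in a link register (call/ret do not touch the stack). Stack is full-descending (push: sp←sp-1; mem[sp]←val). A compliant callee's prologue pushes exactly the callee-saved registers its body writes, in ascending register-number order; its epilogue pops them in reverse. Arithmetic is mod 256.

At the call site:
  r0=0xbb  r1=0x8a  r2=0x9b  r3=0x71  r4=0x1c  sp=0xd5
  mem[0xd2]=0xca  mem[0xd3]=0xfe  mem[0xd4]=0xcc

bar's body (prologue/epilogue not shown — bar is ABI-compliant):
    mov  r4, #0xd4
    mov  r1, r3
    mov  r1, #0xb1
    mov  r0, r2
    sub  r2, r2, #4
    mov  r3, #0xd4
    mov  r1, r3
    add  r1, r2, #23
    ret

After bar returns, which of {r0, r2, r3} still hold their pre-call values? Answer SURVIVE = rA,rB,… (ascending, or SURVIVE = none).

prologue: push r2 -> mem[0xd4]=0x9b, sp=0xd4
prologue: push r3 -> mem[0xd3]=0x71, sp=0xd3
prologue: push r4 -> mem[0xd2]=0x1c, sp=0xd2
body[0] mov  r4, #0xd4 -> r4=0xd4
body[1] mov  r1, r3 -> r1=0x71
body[2] mov  r1, #0xb1 -> r1=0xb1
body[3] mov  r0, r2 -> r0=0x9b
body[4] sub  r2, r2, #4 -> r2=0x97
body[5] mov  r3, #0xd4 -> r3=0xd4
body[6] mov  r1, r3 -> r1=0xd4
body[7] add  r1, r2, #23 -> r1=0xae
epilogue: pop r4=0x1c, sp=0xd3
epilogue: pop r3=0x71, sp=0xd4
epilogue: pop r2=0x9b, sp=0xd5
r0: caller-saved, written=True
r2: callee-saved, written=True
r3: callee-saved, written=True

SURVIVE = r2,r3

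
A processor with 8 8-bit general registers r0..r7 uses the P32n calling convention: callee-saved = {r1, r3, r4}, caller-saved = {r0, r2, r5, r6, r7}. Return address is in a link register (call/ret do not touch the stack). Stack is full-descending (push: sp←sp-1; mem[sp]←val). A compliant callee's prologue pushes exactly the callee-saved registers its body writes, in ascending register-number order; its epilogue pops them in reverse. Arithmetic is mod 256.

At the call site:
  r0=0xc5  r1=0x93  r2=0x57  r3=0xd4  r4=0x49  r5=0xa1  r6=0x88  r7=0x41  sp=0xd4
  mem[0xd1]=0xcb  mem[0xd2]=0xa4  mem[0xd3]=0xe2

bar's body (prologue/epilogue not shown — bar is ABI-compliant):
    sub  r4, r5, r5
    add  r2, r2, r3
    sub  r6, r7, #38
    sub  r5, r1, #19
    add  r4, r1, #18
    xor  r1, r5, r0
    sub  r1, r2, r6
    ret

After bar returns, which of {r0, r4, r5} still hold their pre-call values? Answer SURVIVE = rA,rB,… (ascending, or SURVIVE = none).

prologue: push r1 -> mem[0xd3]=0x93, sp=0xd3
prologue: push r4 -> mem[0xd2]=0x49, sp=0xd2
body[0] sub  r4, r5, r5 -> r4=0x00
body[1] add  r2, r2, r3 -> r2=0x2b
body[2] sub  r6, r7, #38 -> r6=0x1b
body[3] sub  r5, r1, #19 -> r5=0x80
body[4] add  r4, r1, #18 -> r4=0xa5
body[5] xor  r1, r5, r0 -> r1=0x45
body[6] sub  r1, r2, r6 -> r1=0x10
epilogue: pop r4=0x49, sp=0xd3
epilogue: pop r1=0x93, sp=0xd4
r0: caller-saved, written=False
r4: callee-saved, written=True
r5: caller-saved, written=True

SURVIVE = r0,r4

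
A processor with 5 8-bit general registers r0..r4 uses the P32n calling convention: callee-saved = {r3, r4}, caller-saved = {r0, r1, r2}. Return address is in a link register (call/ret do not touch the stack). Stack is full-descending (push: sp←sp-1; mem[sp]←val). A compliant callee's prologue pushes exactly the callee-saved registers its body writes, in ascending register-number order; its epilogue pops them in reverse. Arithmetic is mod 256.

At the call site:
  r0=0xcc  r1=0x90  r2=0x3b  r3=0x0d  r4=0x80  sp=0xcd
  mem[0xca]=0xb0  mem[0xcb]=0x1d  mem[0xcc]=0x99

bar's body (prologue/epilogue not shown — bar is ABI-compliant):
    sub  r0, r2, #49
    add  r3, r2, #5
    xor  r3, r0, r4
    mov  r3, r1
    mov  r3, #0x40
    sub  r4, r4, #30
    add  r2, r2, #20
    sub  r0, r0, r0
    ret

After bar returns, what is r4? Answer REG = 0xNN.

REG = 0x80

prologue: push r3 -> mem[0xcc]=0x0d, sp=0xcc
prologue: push r4 -> mem[0xcb]=0x80, sp=0xcb
body[0] sub  r0, r2, #49 -> r0=0x0a
body[1] add  r3, r2, #5 -> r3=0x40
body[2] xor  r3, r0, r4 -> r3=0x8a
body[3] mov  r3, r1 -> r3=0x90
body[4] mov  r3, #0x40 -> r3=0x40
body[5] sub  r4, r4, #30 -> r4=0x62
body[6] add  r2, r2, #20 -> r2=0x4f
body[7] sub  r0, r0, r0 -> r0=0x00
epilogue: pop r4=0x80, sp=0xcc
epilogue: pop r3=0x0d, sp=0xcd
r4 is callee-saved -> restored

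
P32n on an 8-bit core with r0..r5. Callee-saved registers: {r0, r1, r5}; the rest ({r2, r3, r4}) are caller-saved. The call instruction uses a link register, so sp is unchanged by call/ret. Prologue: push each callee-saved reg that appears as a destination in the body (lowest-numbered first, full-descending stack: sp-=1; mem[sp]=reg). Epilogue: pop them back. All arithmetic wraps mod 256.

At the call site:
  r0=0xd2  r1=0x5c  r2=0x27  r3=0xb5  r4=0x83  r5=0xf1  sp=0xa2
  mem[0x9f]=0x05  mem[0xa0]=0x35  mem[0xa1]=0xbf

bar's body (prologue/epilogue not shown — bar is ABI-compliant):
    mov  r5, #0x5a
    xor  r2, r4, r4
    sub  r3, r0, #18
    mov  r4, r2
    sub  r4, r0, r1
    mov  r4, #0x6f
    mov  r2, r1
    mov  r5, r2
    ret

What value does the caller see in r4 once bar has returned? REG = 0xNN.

prologue: push r5 → mem[0xa1]=0xf1, sp=0xa1
body[0] mov  r5, #0x5a → r5=0x5a
body[1] xor  r2, r4, r4 → r2=0x00
body[2] sub  r3, r0, #18 → r3=0xc0
body[3] mov  r4, r2 → r4=0x00
body[4] sub  r4, r0, r1 → r4=0x76
body[5] mov  r4, #0x6f → r4=0x6f
body[6] mov  r2, r1 → r2=0x5c
body[7] mov  r5, r2 → r5=0x5c
epilogue: pop r5=0xf1, sp=0xa2
r4 is caller-saved → body value

REG = 0x6f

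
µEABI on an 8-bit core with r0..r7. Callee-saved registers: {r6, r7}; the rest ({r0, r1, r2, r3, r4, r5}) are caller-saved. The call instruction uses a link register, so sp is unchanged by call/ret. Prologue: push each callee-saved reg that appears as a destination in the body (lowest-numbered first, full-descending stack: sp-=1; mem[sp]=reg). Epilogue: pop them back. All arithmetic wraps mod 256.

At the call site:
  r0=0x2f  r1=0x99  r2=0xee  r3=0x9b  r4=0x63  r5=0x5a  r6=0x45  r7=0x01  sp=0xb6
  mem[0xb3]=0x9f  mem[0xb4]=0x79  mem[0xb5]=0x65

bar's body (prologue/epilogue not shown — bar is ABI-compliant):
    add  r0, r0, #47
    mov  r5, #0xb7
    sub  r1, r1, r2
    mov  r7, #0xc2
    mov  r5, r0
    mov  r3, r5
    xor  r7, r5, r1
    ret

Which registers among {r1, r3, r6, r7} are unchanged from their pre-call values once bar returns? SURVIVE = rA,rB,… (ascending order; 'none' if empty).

SURVIVE = r6,r7

prologue: push r7 → mem[0xb5]=0x01, sp=0xb5
body[0] add  r0, r0, #47 → r0=0x5e
body[1] mov  r5, #0xb7 → r5=0xb7
body[2] sub  r1, r1, r2 → r1=0xab
body[3] mov  r7, #0xc2 → r7=0xc2
body[4] mov  r5, r0 → r5=0x5e
body[5] mov  r3, r5 → r3=0x5e
body[6] xor  r7, r5, r1 → r7=0xf5
epilogue: pop r7=0x01, sp=0xb6
r1: caller-saved, written=True
r3: caller-saved, written=True
r6: callee-saved, written=False
r7: callee-saved, written=True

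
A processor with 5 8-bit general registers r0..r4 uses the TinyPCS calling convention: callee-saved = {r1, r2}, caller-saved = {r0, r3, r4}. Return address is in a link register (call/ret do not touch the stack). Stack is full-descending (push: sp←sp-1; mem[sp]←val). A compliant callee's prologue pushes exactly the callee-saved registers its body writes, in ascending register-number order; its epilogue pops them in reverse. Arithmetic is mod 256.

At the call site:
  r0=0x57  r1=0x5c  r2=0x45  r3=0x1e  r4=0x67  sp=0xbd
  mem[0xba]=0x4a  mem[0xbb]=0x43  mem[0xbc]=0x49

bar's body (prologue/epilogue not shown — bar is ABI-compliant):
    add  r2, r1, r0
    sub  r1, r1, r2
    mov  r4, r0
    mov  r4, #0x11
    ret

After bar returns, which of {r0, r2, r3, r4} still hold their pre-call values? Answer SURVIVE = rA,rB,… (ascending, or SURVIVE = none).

prologue: push r1 → mem[0xbc]=0x5c, sp=0xbc
prologue: push r2 → mem[0xbb]=0x45, sp=0xbb
body[0] add  r2, r1, r0 → r2=0xb3
body[1] sub  r1, r1, r2 → r1=0xa9
body[2] mov  r4, r0 → r4=0x57
body[3] mov  r4, #0x11 → r4=0x11
epilogue: pop r2=0x45, sp=0xbc
epilogue: pop r1=0x5c, sp=0xbd
r0: caller-saved, written=False
r2: callee-saved, written=True
r3: caller-saved, written=False
r4: caller-saved, written=True

SURVIVE = r0,r2,r3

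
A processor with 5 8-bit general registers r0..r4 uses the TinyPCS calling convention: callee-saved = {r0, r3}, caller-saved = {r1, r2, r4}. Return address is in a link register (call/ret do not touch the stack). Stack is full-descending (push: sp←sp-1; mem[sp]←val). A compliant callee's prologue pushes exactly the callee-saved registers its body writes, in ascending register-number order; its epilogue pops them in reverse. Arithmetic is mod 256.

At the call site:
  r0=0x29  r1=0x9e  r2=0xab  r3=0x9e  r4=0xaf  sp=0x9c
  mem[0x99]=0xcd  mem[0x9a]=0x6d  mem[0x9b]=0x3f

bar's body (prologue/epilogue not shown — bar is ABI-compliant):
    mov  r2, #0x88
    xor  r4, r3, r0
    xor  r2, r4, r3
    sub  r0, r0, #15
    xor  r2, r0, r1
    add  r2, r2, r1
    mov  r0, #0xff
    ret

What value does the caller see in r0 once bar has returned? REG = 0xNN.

REG = 0x29

prologue: push r0 → mem[0x9b]=0x29, sp=0x9b
body[0] mov  r2, #0x88 → r2=0x88
body[1] xor  r4, r3, r0 → r4=0xb7
body[2] xor  r2, r4, r3 → r2=0x29
body[3] sub  r0, r0, #15 → r0=0x1a
body[4] xor  r2, r0, r1 → r2=0x84
body[5] add  r2, r2, r1 → r2=0x22
body[6] mov  r0, #0xff → r0=0xff
epilogue: pop r0=0x29, sp=0x9c
r0 is callee-saved → restored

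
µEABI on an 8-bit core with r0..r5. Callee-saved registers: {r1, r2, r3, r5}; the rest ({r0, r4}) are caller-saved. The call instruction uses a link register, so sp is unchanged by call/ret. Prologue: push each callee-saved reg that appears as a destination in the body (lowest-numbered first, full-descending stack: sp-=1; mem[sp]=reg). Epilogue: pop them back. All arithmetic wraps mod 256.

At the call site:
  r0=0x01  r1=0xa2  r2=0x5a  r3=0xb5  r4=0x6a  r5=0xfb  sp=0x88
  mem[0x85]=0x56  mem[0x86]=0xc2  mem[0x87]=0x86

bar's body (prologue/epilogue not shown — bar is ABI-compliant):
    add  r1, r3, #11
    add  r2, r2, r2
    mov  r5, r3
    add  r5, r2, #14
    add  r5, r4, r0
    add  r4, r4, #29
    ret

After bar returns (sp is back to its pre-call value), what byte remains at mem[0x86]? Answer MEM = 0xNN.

MEM = 0x5a

prologue: push r1 → mem[0x87]=0xa2, sp=0x87
prologue: push r2 → mem[0x86]=0x5a, sp=0x86
prologue: push r5 → mem[0x85]=0xfb, sp=0x85
body[0] add  r1, r3, #11 → r1=0xc0
body[1] add  r2, r2, r2 → r2=0xb4
body[2] mov  r5, r3 → r5=0xb5
body[3] add  r5, r2, #14 → r5=0xc2
body[4] add  r5, r4, r0 → r5=0x6b
body[5] add  r4, r4, #29 → r4=0x87
epilogue: pop r5=0xfb, sp=0x86
epilogue: pop r2=0x5a, sp=0x87
epilogue: pop r1=0xa2, sp=0x88
prologue pushed ['r1', 'r2', 'r5'] at ['0x87', '0x86', '0x85']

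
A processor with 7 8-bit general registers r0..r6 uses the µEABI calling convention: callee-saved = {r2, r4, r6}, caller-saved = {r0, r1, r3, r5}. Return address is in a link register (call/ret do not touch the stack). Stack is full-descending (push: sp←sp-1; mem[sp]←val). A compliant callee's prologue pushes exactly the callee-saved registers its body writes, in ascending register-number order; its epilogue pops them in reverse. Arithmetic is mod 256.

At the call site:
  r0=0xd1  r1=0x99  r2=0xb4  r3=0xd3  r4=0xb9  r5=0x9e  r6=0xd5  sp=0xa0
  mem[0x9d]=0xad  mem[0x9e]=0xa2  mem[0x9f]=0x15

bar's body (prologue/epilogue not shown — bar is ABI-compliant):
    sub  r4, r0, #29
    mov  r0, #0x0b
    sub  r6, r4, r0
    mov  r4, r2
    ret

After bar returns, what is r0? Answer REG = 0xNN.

prologue: push r4 -> mem[0x9f]=0xb9, sp=0x9f
prologue: push r6 -> mem[0x9e]=0xd5, sp=0x9e
body[0] sub  r4, r0, #29 -> r4=0xb4
body[1] mov  r0, #0x0b -> r0=0x0b
body[2] sub  r6, r4, r0 -> r6=0xa9
body[3] mov  r4, r2 -> r4=0xb4
epilogue: pop r6=0xd5, sp=0x9f
epilogue: pop r4=0xb9, sp=0xa0
r0 is caller-saved -> body value

REG = 0x0b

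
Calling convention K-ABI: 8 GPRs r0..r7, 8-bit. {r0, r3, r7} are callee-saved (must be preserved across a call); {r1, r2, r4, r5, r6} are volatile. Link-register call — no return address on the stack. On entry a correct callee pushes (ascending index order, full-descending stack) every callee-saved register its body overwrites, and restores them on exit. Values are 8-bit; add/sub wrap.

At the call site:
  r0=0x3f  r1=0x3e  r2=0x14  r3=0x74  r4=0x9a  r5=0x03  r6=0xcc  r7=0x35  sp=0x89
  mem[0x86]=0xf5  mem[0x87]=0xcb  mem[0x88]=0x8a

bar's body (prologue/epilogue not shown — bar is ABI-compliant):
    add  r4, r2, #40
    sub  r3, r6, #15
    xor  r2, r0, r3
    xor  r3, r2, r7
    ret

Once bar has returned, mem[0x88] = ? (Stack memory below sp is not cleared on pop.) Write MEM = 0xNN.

MEM = 0x74

prologue: push r3 -> mem[0x88]=0x74, sp=0x88
body[0] add  r4, r2, #40 -> r4=0x3c
body[1] sub  r3, r6, #15 -> r3=0xbd
body[2] xor  r2, r0, r3 -> r2=0x82
body[3] xor  r3, r2, r7 -> r3=0xb7
epilogue: pop r3=0x74, sp=0x89
prologue pushed ['r3'] at ['0x88']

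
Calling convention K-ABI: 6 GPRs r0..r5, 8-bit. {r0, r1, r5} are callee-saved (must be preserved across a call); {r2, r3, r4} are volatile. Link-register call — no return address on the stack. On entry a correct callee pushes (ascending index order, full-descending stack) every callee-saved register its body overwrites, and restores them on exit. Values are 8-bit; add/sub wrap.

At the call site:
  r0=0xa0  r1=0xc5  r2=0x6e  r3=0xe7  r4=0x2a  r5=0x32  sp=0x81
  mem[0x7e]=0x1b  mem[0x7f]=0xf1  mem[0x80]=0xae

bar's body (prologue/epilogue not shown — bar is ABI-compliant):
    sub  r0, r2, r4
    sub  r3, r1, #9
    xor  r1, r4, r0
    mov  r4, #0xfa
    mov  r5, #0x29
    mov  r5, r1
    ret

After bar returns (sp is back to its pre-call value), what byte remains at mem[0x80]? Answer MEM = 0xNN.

MEM = 0xa0

prologue: push r0 -> mem[0x80]=0xa0, sp=0x80
prologue: push r1 -> mem[0x7f]=0xc5, sp=0x7f
prologue: push r5 -> mem[0x7e]=0x32, sp=0x7e
body[0] sub  r0, r2, r4 -> r0=0x44
body[1] sub  r3, r1, #9 -> r3=0xbc
body[2] xor  r1, r4, r0 -> r1=0x6e
body[3] mov  r4, #0xfa -> r4=0xfa
body[4] mov  r5, #0x29 -> r5=0x29
body[5] mov  r5, r1 -> r5=0x6e
epilogue: pop r5=0x32, sp=0x7f
epilogue: pop r1=0xc5, sp=0x80
epilogue: pop r0=0xa0, sp=0x81
prologue pushed ['r0', 'r1', 'r5'] at ['0x80', '0x7f', '0x7e']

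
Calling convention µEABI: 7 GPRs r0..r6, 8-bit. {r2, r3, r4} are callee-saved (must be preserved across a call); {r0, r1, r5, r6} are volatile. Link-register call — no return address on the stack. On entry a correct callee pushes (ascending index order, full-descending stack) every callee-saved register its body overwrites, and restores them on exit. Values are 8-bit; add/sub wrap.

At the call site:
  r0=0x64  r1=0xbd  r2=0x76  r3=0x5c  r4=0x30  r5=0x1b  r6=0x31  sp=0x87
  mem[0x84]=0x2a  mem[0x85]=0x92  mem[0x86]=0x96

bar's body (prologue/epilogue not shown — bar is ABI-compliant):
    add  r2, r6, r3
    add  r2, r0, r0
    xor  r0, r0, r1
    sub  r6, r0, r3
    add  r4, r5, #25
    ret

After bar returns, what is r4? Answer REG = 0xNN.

prologue: push r2 -> mem[0x86]=0x76, sp=0x86
prologue: push r4 -> mem[0x85]=0x30, sp=0x85
body[0] add  r2, r6, r3 -> r2=0x8d
body[1] add  r2, r0, r0 -> r2=0xc8
body[2] xor  r0, r0, r1 -> r0=0xd9
body[3] sub  r6, r0, r3 -> r6=0x7d
body[4] add  r4, r5, #25 -> r4=0x34
epilogue: pop r4=0x30, sp=0x86
epilogue: pop r2=0x76, sp=0x87
r4 is callee-saved -> restored

REG = 0x30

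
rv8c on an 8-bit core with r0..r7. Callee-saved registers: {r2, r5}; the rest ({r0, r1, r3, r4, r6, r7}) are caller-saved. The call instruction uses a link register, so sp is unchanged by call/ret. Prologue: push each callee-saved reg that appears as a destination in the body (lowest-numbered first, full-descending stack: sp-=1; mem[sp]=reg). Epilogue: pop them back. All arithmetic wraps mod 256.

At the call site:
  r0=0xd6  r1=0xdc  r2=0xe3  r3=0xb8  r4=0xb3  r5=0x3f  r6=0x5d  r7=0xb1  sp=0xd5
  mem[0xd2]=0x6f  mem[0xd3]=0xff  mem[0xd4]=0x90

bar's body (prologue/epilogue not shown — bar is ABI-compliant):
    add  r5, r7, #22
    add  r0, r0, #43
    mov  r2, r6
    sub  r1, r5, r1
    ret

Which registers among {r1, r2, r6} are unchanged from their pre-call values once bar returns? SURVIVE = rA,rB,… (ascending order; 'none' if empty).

SURVIVE = r2,r6

prologue: push r2 -> mem[0xd4]=0xe3, sp=0xd4
prologue: push r5 -> mem[0xd3]=0x3f, sp=0xd3
body[0] add  r5, r7, #22 -> r5=0xc7
body[1] add  r0, r0, #43 -> r0=0x01
body[2] mov  r2, r6 -> r2=0x5d
body[3] sub  r1, r5, r1 -> r1=0xeb
epilogue: pop r5=0x3f, sp=0xd4
epilogue: pop r2=0xe3, sp=0xd5
r1: caller-saved, written=True
r2: callee-saved, written=True
r6: caller-saved, written=False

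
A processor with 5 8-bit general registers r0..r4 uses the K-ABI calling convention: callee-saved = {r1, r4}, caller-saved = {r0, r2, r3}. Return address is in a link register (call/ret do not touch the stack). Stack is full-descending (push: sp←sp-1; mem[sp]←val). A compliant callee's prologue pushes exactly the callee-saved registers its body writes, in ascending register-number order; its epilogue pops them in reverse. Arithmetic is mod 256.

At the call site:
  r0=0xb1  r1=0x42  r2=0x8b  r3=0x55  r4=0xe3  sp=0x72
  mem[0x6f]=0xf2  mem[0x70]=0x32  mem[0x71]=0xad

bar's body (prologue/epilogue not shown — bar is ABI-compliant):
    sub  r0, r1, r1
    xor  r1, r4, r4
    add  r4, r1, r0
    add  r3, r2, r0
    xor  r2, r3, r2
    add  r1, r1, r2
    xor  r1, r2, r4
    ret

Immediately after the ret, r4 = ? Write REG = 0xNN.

prologue: push r1 -> mem[0x71]=0x42, sp=0x71
prologue: push r4 -> mem[0x70]=0xe3, sp=0x70
body[0] sub  r0, r1, r1 -> r0=0x00
body[1] xor  r1, r4, r4 -> r1=0x00
body[2] add  r4, r1, r0 -> r4=0x00
body[3] add  r3, r2, r0 -> r3=0x8b
body[4] xor  r2, r3, r2 -> r2=0x00
body[5] add  r1, r1, r2 -> r1=0x00
body[6] xor  r1, r2, r4 -> r1=0x00
epilogue: pop r4=0xe3, sp=0x71
epilogue: pop r1=0x42, sp=0x72
r4 is callee-saved -> restored

REG = 0xe3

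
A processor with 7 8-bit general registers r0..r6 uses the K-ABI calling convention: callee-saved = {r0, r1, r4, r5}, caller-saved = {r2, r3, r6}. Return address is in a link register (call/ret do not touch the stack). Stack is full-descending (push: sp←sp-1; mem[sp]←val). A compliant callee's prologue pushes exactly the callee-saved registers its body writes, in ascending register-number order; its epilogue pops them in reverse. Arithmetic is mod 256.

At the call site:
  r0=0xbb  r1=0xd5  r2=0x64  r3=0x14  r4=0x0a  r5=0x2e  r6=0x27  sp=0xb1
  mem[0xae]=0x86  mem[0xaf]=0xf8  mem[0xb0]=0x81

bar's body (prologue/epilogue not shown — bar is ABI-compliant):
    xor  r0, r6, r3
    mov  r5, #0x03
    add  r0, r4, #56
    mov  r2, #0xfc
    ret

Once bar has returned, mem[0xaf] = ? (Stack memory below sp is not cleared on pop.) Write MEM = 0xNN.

MEM = 0x2e

prologue: push r0 -> mem[0xb0]=0xbb, sp=0xb0
prologue: push r5 -> mem[0xaf]=0x2e, sp=0xaf
body[0] xor  r0, r6, r3 -> r0=0x33
body[1] mov  r5, #0x03 -> r5=0x03
body[2] add  r0, r4, #56 -> r0=0x42
body[3] mov  r2, #0xfc -> r2=0xfc
epilogue: pop r5=0x2e, sp=0xb0
epilogue: pop r0=0xbb, sp=0xb1
prologue pushed ['r0', 'r5'] at ['0xb0', '0xaf']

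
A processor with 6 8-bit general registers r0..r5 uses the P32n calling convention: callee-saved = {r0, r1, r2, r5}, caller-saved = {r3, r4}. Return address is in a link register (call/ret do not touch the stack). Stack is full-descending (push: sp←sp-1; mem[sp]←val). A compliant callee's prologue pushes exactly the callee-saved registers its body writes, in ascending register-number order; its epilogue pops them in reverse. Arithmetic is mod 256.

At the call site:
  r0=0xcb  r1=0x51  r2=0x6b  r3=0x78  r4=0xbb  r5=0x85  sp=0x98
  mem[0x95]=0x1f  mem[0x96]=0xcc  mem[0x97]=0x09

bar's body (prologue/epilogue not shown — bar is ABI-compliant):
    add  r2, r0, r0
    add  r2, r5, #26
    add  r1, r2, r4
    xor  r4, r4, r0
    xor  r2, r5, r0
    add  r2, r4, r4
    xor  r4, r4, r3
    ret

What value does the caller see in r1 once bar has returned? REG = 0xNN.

REG = 0x51

prologue: push r1 -> mem[0x97]=0x51, sp=0x97
prologue: push r2 -> mem[0x96]=0x6b, sp=0x96
body[0] add  r2, r0, r0 -> r2=0x96
body[1] add  r2, r5, #26 -> r2=0x9f
body[2] add  r1, r2, r4 -> r1=0x5a
body[3] xor  r4, r4, r0 -> r4=0x70
body[4] xor  r2, r5, r0 -> r2=0x4e
body[5] add  r2, r4, r4 -> r2=0xe0
body[6] xor  r4, r4, r3 -> r4=0x08
epilogue: pop r2=0x6b, sp=0x97
epilogue: pop r1=0x51, sp=0x98
r1 is callee-saved -> restored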